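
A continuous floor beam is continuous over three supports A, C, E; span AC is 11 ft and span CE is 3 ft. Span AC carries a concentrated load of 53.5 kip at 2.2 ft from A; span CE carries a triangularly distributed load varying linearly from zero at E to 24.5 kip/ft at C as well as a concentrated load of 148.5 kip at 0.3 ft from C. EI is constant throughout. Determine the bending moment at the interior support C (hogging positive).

Take M_C as the redundant. Released structure: two simple spans AC and CE with a hinge at C.
Discontinuity in slope at C on the released structure — sum the simple-span end rotations:
  span AC: point load 53.5 at a = 2.2: Pab(L + a)/(6LEI) = 207.2/EI
  span CE: triangular load, peak 24.5: w₀L³/(45EI) = 14.7/EI
  span CE: point load 148.5 at a = 0.3: Pab(L + b)/(6LEI) = 38.09/EI
  relative rotation θ_0 = (207.2 + 52.79)/EI = 259.9/EI
A unit hogging moment at C produces rotation L₁/(3EI) + L₂/(3EI) = 4.667/EI.
Slope continuity at C: θ_0 = M_C·4.667/EI, so M_C = 259.9/4.667 = 55.7 kip·ft (hogging).

M_C = 55.7 kip·ft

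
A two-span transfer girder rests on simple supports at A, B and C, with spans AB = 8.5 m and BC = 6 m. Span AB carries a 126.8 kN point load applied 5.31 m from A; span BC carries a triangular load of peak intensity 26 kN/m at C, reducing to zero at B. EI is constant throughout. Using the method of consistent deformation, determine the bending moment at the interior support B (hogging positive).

Insert a hinge at B; M_B is the redundant, and each span becomes simply supported.
End slopes at the hinge B, treating each span as simply supported:
  span AB: point load 126.8 at a = 5.31: Pab(L + a)/(6LEI) = 581.6/EI
  span BC: triangular load, peak 26: 7w₀L³/(360EI) = 109.2/EI
  relative rotation θ_0 = (581.6 + 109.2)/EI = 690.8/EI
A unit hogging moment at B produces rotation L₁/(3EI) + L₂/(3EI) = 4.833/EI.
Slope continuity at B: θ_0 = M_B·4.833/EI, so M_B = 690.8/4.833 = 142.9 kN·m (hogging).

M_B = 142.9 kN·m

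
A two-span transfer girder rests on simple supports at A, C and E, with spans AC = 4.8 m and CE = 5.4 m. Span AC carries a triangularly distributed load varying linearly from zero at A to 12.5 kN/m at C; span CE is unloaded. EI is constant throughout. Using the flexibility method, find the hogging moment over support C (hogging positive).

Release continuity at C by inserting a hinge; the redundant is the internal moment M_C. The primary structure is two simply-supported spans AC and CE.
Rotations at C on the released spans (each span's end-slope, ×1/EI):
  span AC: triangular load, peak 12.5: w₀L³/(45EI) = 30.72/EI
  relative rotation θ_0 = (30.72 + 0)/EI = 30.72/EI
A unit hogging moment at C produces rotation L₁/(3EI) + L₂/(3EI) = 3.4/EI.
Slope continuity at C: θ_0 = M_C·3.4/EI, so M_C = 30.72/3.4 = 9.035 kN·m (hogging).

M_C = 9.035 kN·m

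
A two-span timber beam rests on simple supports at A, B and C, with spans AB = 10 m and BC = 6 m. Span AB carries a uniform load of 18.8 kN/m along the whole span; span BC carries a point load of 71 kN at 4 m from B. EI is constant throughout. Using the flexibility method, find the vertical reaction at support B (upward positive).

R_B = 163.1 kN

Take M_B as the redundant. Released structure: two simple spans AB and BC with a hinge at B.
End slopes at the hinge B, treating each span as simply supported:
  span AB: UDL 18.8: wL³/(24EI) = 783.3/EI
  span BC: point load 71 at a = 4: Pab(L + b)/(6LEI) = 126.2/EI
  relative rotation θ_0 = (783.3 + 126.2)/EI = 909.6/EI
A unit hogging moment at B produces rotation L₁/(3EI) + L₂/(3EI) = 5.333/EI.
Slope continuity at B: θ_0 = M_B·5.333/EI, so M_B = 909.6/5.333 = 170.5 kN·m (hogging).
Span AB, ΣM about A with M_B applied at B: R_B^{AB}·10 = 940 + 170.5, so R_B^{AB} = 111.1 kN and R_A = 188 − 111.1 = 76.95 kN.
Span BC, ΣM about C: R_B^{BC}·6 = 142 + 170.5, so R_B^{BC} = 52.09 kN and R_C = 71 − 52.09 = 18.91 kN.
R_B = 111.1 + 52.09 = 163.1 kN.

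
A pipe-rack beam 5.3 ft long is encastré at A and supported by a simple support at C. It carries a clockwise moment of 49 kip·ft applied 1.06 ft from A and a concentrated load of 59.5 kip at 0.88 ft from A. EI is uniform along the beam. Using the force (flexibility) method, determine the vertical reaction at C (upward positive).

R_C = 7.317 kip

Choose R_C as the redundant. The primary structure is the cantilever fixed at A.
Primary-structure tip deflection at C by superposition:
  clockwise couple 49 at a = 1.06: M₀a(2L − a)/(2EI) = 247.8/EI
  point load 59.5 at a = 0.88: Pa²(3L − a)/(6EI) = 115.3/EI
  δ_0 = 363.1/EI
Flexibility coefficient — unit upward force at C: δ_{CC} = L³/(3EI) = 49.63/EI.
The prop prevents deflection at C: R_C = δ_0/δ_{CC} = 363.1/49.63 = 7.317 kip.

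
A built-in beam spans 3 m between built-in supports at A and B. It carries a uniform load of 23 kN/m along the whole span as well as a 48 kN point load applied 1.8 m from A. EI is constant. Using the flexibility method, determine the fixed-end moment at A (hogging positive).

M_A = 31.07 kN·m

Release both end moments; the primary structure is a simply-supported span AB with redundants M_A and M_B.
On the primary (simply-supported) span, the end slopes from the loading are:
  at A: UDL 23: wL³/(24EI) = 25.88/EI
  at B: UDL 23: wL³/(24EI) = 25.88/EI
  at A: point load 48 at a = 1.8: Pab(L + b)/(6LEI) = 24.19/EI
  at B: point load 48 at a = 1.8: Pab(L + a)/(6LEI) = 27.65/EI
  θ_A0 = 50.07/EI,  θ_B0 = 53.52/EI
Flexibility coefficients: a unit moment at one end gives L/(3EI) there and L/(6EI) at the far end, so f₁₁ = f₂₂ = 1/EI and f₁₂ = f₂₁ = 0.5/EI.
Compatibility — zero rotation at each built-in end:
  1 M_A + 0.5 M_B = 50.07
  0.5 M_A + 1 M_B = 53.52
Solving the pair gives M_A = 31.07 kN·m and M_B = 37.99 kN·m (hogging).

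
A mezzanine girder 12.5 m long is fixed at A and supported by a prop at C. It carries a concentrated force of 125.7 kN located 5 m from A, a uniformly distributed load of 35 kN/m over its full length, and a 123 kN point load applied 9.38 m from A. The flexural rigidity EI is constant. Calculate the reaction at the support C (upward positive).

R_C = 268.1 kN

Release the roller at C. Primary structure: cantilever fixed at A.
Downward deflection at the released point C due to the loads:
  point load 125.7 at a = 5: Pa²(3L − a)/(6EI) = 17022/EI
  UDL 35: wL⁴/(8EI) = 106812/EI
  point load 123 at a = 9.38: Pa²(3L − a)/(6EI) = 50719/EI
  δ_0 = 174553/EI
Tip deflection under a unit load at C: L³/(3EI) = 651/EI.
The prop prevents deflection at C: R_C = δ_0/δ_{CC} = 174553/651 = 268.1 kN.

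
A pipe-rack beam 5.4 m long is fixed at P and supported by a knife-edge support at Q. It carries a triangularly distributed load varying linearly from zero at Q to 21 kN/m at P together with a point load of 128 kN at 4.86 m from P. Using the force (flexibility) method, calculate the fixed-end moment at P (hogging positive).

Take the reaction at Q as the redundant and release it; the primary structure is a cantilever fixed at P.
Deflection at Q on the released cantilever, summing each load's contribution:
  triangular load, peak 21 at the fixed end: w₀L⁴/(30EI) = 595.2/EI
  point load 128 at a = 4.86: Pa²(3L − a)/(6EI) = 5714/EI
  δ_0 = 6309/EI
Tip deflection under a unit load at Q: L³/(3EI) = 52.49/EI.
The prop prevents deflection at Q: R_Q = δ_0/δ_{QQ} = 6309/52.49 = 120.2 kN.
Moment equilibrium about P: M_P = Σ(load moments about P) − R_Q·L = 724.1 − 120.2×5.4 = 75.04 kN·m.

M_P = 75.04 kN·m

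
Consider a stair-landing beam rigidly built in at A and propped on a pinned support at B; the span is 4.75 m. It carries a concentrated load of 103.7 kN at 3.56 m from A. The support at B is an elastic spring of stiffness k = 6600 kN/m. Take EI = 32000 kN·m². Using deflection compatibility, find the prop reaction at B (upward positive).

Choose R_B as the redundant. The primary structure is the cantilever fixed at A.
Free-end deflection of the primary structure under the applied loading (downward +):
  point load 103.7 at a = 3.56: Pa²(3L − a)/(6EI) = 2342/EI
Flexibility coefficient — unit upward force at B: δ_{BB} = L³/(3EI) = 35.72/EI.
With EI = 32000 kN·m²: δ_0 = 0.073174 m and δ_{BB} = 0.001116 m/kN.
Compatibility — the spring shortens by R_B/k under the reaction it provides: δ_0 − R_B·δ_{BB} = R_B/k. With 1/k = 0.000152 m/kN, R_B = δ_0 / (δ_{BB} + 1/k) = 0.073174 / (0.001116 + 0.000152) = 57.71 kN.

R_B = 57.71 kN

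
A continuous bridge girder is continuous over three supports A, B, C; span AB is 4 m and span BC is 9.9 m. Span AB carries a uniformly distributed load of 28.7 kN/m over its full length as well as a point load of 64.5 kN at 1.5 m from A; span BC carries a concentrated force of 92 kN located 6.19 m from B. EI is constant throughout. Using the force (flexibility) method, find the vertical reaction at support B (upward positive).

R_B = 162.7 kN

Release continuity at B by inserting a hinge; the redundant is the internal moment M_B. The primary structure is two simply-supported spans AB and BC.
Rotations at B on the released spans (each span's end-slope, ×1/EI):
  span AB: UDL 28.7: wL³/(24EI) = 76.53/EI
  span AB: point load 64.5 at a = 1.5: Pab(L + a)/(6LEI) = 55.43/EI
  span BC: point load 92 at a = 6.19: Pab(L + b)/(6LEI) = 484.1/EI
  relative rotation θ_0 = (132 + 484.1)/EI = 616.1/EI
A unit hogging moment at B produces rotation L₁/(3EI) + L₂/(3EI) = 4.633/EI.
Slope continuity at B: θ_0 = M_B·4.633/EI, so M_B = 616.1/4.633 = 133 kN·m (hogging).
Span AB, ΣM about A with M_B applied at B: R_B^{AB}·4 = 326.4 + 133, so R_B^{AB} = 114.8 kN and R_A = 179.3 − 114.8 = 64.47 kN.
Span BC, ΣM about C: R_B^{BC}·9.9 = 341.3 + 133, so R_B^{BC} = 47.91 kN and R_C = 92 − 47.91 = 44.09 kN.
R_B = 114.8 + 47.91 = 162.7 kN.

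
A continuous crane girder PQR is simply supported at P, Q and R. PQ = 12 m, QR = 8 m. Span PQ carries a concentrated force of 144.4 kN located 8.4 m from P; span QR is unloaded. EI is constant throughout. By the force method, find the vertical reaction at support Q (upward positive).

Release continuity at Q by inserting a hinge; the redundant is the internal moment M_Q. The primary structure is two simply-supported spans PQ and QR.
End slopes at the hinge Q, treating each span as simply supported:
  span PQ: point load 144.4 at a = 8.4: Pab(L + a)/(6LEI) = 1237/EI
  relative rotation θ_0 = (1237 + 0)/EI = 1237/EI
A unit hogging moment at Q produces rotation L₁/(3EI) + L₂/(3EI) = 6.667/EI.
Compatibility: M_Q·(L₁+L₂)/(3EI) = θ_0, giving M_Q = 185.6 kN·m (hogging).
Span PQ, ΣM about P with M_Q applied at Q: R_Q^{PQ}·12 = 1213 + 185.6, so R_Q^{PQ} = 116.5 kN and R_P = 144.4 − 116.5 = 27.85 kN.
Span QR, ΣM about R: R_Q^{QR}·8 = 0 + 185.6, so R_Q^{QR} = 23.2 kN and R_R = 0 − 23.2 = -23.2 kN.
R_Q = 116.5 + 23.2 = 139.7 kN.

R_Q = 139.7 kN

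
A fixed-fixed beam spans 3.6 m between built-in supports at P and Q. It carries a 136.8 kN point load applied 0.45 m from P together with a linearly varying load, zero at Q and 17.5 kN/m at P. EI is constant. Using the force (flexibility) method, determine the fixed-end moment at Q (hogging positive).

Take the two fixed-end moments M_P, M_Q as redundants; the released structure is the simple span PQ.
Simple-span end rotations at P and Q under the given loads:
  at P: point load 136.8 at a = 0.45: Pab(L + b)/(6LEI) = 60.6/EI
  at Q: point load 136.8 at a = 0.45: Pab(L + a)/(6LEI) = 36.36/EI
  at P: triangular load, peak 17.5: w₀L³/(45EI) = 18.14/EI
  at Q: triangular load, peak 17.5: 7w₀L³/(360EI) = 15.88/EI
  θ_P0 = 78.74/EI,  θ_Q0 = 52.23/EI
Flexibility coefficients: a unit moment at one end gives L/(3EI) there and L/(6EI) at the far end, so f₁₁ = f₂₂ = 1.2/EI and f₁₂ = f₂₁ = 0.6/EI.
Compatibility — zero rotation at each built-in end:
  1.2 M_P + 0.6 M_Q = 78.74
  0.6 M_P + 1.2 M_Q = 52.23
Solving the pair gives M_P = 58.47 kN·m and M_Q = 14.29 kN·m (hogging).

M_Q = 14.29 kN·m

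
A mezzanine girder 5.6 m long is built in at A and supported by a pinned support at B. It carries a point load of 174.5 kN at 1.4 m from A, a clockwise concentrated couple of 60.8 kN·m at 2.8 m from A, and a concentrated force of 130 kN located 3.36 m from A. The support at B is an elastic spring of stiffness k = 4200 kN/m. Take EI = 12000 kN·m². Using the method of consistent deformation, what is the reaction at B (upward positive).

R_B = 79.49 kN

Remove the prop at B; the released (primary) structure is a cantilever built in at A.
Primary-structure tip deflection at B by superposition:
  point load 174.5 at a = 1.4: Pa²(3L − a)/(6EI) = 877.9/EI
  clockwise couple 60.8 at a = 2.8: M₀a(2L − a)/(2EI) = 715/EI
  point load 130 at a = 3.36: Pa²(3L − a)/(6EI) = 3288/EI
  δ_0 = 4880/EI
Tip deflection under a unit load at B: L³/(3EI) = 58.54/EI.
With EI = 12000 kN·m²: δ_0 = 0.4067 m and δ_{BB} = 0.004878 m/kN.
Compatibility — the spring shortens by R_B/k under the reaction it provides: δ_0 − R_B·δ_{BB} = R_B/k. With 1/k = 0.000238 m/kN, R_B = δ_0 / (δ_{BB} + 1/k) = 0.4067 / (0.004878 + 0.000238) = 79.49 kN.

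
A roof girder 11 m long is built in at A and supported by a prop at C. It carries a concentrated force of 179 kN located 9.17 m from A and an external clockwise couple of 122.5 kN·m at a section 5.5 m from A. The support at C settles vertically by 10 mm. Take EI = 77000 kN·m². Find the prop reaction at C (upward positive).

R_C = 145.5 kN

Choose R_C as the redundant. The primary structure is the cantilever fixed at A.
Primary-structure tip deflection at C by superposition:
  point load 179 at a = 9.17: Pa²(3L − a)/(6EI) = 59781/EI
  clockwise couple 122.5 at a = 5.5: M₀a(2L − a)/(2EI) = 5558/EI
  δ_0 = 65340/EI
Tip deflection under a unit load at C: L³/(3EI) = 443.7/EI.
With EI = 77000 kN·m²: δ_0 = 0.84857 m and δ_{CC} = 0.005762 m/kN.
Compatibility — the beam at C must follow the support down by 0.01 m: δ_0 − R_C·δ_{CC} = 0.01, so R_C = (0.84857 − 0.01)/0.005762 = 145.5 kN.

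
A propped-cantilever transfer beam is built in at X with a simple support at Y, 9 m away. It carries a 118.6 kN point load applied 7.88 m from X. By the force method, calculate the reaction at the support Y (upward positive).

R_Y = 96.58 kN

Take the reaction at Y as the redundant and release it; the primary structure is a cantilever fixed at X.
Deflection at Y on the released cantilever, summing each load's contribution:
  point load 118.6 at a = 7.88: Pa²(3L − a)/(6EI) = 23468/EI
Tip deflection under a unit load at Y: L³/(3EI) = 243/EI.
Compatibility at Y: δ_0 − R_Y·δ_{YY} = 0, so R_Y = 23468/243 = 96.58 kN.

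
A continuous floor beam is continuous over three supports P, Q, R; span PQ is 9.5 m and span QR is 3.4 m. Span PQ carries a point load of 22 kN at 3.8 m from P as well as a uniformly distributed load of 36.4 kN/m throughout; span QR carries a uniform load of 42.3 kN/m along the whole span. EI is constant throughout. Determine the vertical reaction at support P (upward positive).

Take M_Q as the redundant. Released structure: two simple spans PQ and QR with a hinge at Q.
End slopes at the hinge Q, treating each span as simply supported:
  span PQ: point load 22 at a = 3.8: Pab(L + a)/(6LEI) = 111.2/EI
  span PQ: UDL 36.4: wL³/(24EI) = 1300/EI
  span QR: UDL 42.3: wL³/(24EI) = 69.27/EI
  relative rotation θ_0 = (1412 + 69.27)/EI = 1481/EI
A unit hogging moment at Q produces rotation L₁/(3EI) + L₂/(3EI) = 4.3/EI.
Compatibility: M_Q·(L₁+L₂)/(3EI) = θ_0, giving M_Q = 344.4 kN·m (hogging).
Span PQ, ΣM about P with M_Q applied at Q: R_Q^{PQ}·9.5 = 1726 + 344.4, so R_Q^{PQ} = 218 kN and R_P = 367.8 − 218 = 149.8 kN.

R_P = 149.8 kN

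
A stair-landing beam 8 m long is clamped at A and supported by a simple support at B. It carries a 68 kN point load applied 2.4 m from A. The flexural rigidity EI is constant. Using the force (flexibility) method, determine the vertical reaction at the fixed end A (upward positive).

Take the reaction at B as the redundant and release it; the primary structure is a cantilever fixed at A.
Downward deflection at the released point B due to the loads:
  point load 68 at a = 2.4: Pa²(3L − a)/(6EI) = 1410/EI
Tip deflection under a unit load at B: L³/(3EI) = 170.7/EI.
The prop prevents deflection at B: R_B = δ_0/δ_{BB} = 1410/170.7 = 8.262 kN.
Vertical equilibrium: R_A = ΣP − R_B = 68 − 8.262 = 59.74 kN.

R_A = 59.74 kN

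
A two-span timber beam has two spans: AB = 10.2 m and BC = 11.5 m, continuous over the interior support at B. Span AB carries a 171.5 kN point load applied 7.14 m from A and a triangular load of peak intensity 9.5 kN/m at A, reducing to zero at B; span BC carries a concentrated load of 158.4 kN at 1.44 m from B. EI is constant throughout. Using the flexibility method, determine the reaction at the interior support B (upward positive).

Insert a hinge at B; M_B is the redundant, and each span becomes simply supported.
Discontinuity in slope at B on the released structure — sum the simple-span end rotations:
  span AB: point load 171.5 at a = 7.14: Pab(L + a)/(6LEI) = 1062/EI
  span AB: triangular load, peak 9.5: 7w₀L³/(360EI) = 196/EI
  span BC: point load 158.4 at a = 1.44: Pab(L + b)/(6LEI) = 717/EI
  relative rotation θ_0 = (1258 + 717)/EI = 1975/EI
A unit hogging moment at B produces rotation L₁/(3EI) + L₂/(3EI) = 7.233/EI.
Slope continuity at B: θ_0 = M_B·7.233/EI, so M_B = 1975/7.233 = 273 kN·m (hogging).
Span AB, ΣM about A with M_B applied at B: R_B^{AB}·10.2 = 1389 + 273, so R_B^{AB} = 163 kN and R_A = 219.9 − 163 = 56.99 kN.
Span BC, ΣM about C: R_B^{BC}·11.5 = 1594 + 273, so R_B^{BC} = 162.3 kN and R_C = 158.4 − 162.3 = -3.904 kN.
R_B = 163 + 162.3 = 325.3 kN.

R_B = 325.3 kN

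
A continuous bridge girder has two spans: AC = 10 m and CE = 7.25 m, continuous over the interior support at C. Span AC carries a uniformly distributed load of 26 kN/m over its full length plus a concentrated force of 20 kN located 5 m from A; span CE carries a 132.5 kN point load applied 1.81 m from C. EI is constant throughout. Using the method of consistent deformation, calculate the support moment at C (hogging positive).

M_C = 276.3 kN·m

Release continuity at C by inserting a hinge; the redundant is the internal moment M_C. The primary structure is two simply-supported spans AC and CE.
End slopes at the hinge C, treating each span as simply supported:
  span AC: UDL 26: wL³/(24EI) = 1083/EI
  span AC: point load 20 at a = 5: Pab(L + a)/(6LEI) = 125/EI
  span CE: point load 132.5 at a = 1.81: Pab(L + b)/(6LEI) = 380.6/EI
  relative rotation θ_0 = (1208 + 380.6)/EI = 1589/EI
A unit hogging moment at C produces rotation L₁/(3EI) + L₂/(3EI) = 5.75/EI.
Slope continuity at C: θ_0 = M_C·5.75/EI, so M_C = 1589/5.75 = 276.3 kN·m (hogging).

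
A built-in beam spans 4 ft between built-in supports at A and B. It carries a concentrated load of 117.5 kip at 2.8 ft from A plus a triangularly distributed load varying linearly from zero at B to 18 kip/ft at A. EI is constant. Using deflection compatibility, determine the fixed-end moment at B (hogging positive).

Take the two fixed-end moments M_A, M_B as redundants; the released structure is the simple span AB.
On the primary (simply-supported) span, the end slopes from the loading are:
  at A: point load 117.5 at a = 2.8: Pab(L + b)/(6LEI) = 85.54/EI
  at B: point load 117.5 at a = 2.8: Pab(L + a)/(6LEI) = 111.9/EI
  at A: triangular load, peak 18: w₀L³/(45EI) = 25.6/EI
  at B: triangular load, peak 18: 7w₀L³/(360EI) = 22.4/EI
  θ_A0 = 111.1/EI,  θ_B0 = 134.3/EI
Flexibility coefficients: a unit moment at one end gives L/(3EI) there and L/(6EI) at the far end, so f₁₁ = f₂₂ = 1.333/EI and f₁₂ = f₂₁ = 0.6667/EI.
Compatibility — zero rotation at each built-in end:
  1.333 M_A + 0.6667 M_B = 111.1
  0.6667 M_A + 1.333 M_B = 134.3
Solving the pair gives M_A = 44.01 kip·ft and M_B = 78.69 kip·ft (hogging).

M_B = 78.69 kip·ft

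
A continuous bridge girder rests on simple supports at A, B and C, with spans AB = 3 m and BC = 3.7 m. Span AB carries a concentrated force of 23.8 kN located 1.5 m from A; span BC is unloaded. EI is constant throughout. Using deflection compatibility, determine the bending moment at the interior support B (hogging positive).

M_B = 5.994 kN·m

Insert a hinge at B; M_B is the redundant, and each span becomes simply supported.
Discontinuity in slope at B on the released structure — sum the simple-span end rotations:
  span AB: point load 23.8 at a = 1.5: Pab(L + a)/(6LEI) = 13.39/EI
  relative rotation θ_0 = (13.39 + 0)/EI = 13.39/EI
A unit hogging moment at B produces rotation L₁/(3EI) + L₂/(3EI) = 2.233/EI.
Slope continuity at B: θ_0 = M_B·2.233/EI, so M_B = 13.39/2.233 = 5.994 kN·m (hogging).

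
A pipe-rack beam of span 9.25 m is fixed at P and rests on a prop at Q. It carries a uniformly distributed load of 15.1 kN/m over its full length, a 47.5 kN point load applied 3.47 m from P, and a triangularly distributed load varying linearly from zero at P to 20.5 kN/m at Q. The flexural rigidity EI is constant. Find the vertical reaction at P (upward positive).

Remove the prop at Q; the released (primary) structure is a cantilever built in at P.
Free-end deflection of the primary structure under the applied loading (downward +):
  UDL 15.1: wL⁴/(8EI) = 13818/EI
  point load 47.5 at a = 3.47: Pa²(3L − a)/(6EI) = 2314/EI
  triangular load, peak 20.5 at the free end: 11w₀L⁴/(120EI) = 13757/EI
  δ_0 = 29890/EI
Tip deflection under a unit load at Q: L³/(3EI) = 263.8/EI.
The prop prevents deflection at Q: R_Q = δ_0/δ_{QQ} = 29890/263.8 = 113.3 kN.
Vertical equilibrium: R_P = ΣP − R_Q = 282 − 113.3 = 168.7 kN.

R_P = 168.7 kN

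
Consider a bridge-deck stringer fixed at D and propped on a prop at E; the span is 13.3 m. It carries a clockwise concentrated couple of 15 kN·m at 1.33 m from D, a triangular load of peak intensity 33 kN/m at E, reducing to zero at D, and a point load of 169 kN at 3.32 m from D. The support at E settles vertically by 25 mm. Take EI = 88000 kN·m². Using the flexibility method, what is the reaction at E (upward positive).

R_E = 132.7 kN

Release the roller at E. Primary structure: cantilever fixed at D.
Downward deflection at the released point E due to the loads:
  clockwise couple 15 at a = 1.33: M₀a(2L − a)/(2EI) = 252.1/EI
  triangular load, peak 33 at the free end: 11w₀L⁴/(120EI) = 94652/EI
  point load 169 at a = 3.32: Pa²(3L − a)/(6EI) = 11357/EI
  δ_0 = 106261/EI
Tip deflection under a unit load at E: L³/(3EI) = 784.2/EI.
With EI = 88000 kN·m²: δ_0 = 1.2075 m and δ_{EE} = 0.008912 m/kN.
Compatibility — the beam at E must follow the support down by 0.025 m: δ_0 − R_E·δ_{EE} = 0.025, so R_E = (1.2075 − 0.025)/0.008912 = 132.7 kN.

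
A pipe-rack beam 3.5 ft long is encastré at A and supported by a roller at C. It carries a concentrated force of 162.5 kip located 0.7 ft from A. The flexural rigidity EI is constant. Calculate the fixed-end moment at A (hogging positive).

M_A = 81.9 kip·ft

Choose R_C as the redundant. The primary structure is the cantilever fixed at A.
Downward deflection at the released point C due to the loads:
  point load 162.5 at a = 0.7: Pa²(3L − a)/(6EI) = 130.1/EI
Tip deflection under a unit load at C: L³/(3EI) = 14.29/EI.
The prop prevents deflection at C: R_C = δ_0/δ_{CC} = 130.1/14.29 = 9.1 kip.
Moment equilibrium about A: M_A = Σ(load moments about A) − R_C·L = 113.8 − 9.1×3.5 = 81.9 kip·ft.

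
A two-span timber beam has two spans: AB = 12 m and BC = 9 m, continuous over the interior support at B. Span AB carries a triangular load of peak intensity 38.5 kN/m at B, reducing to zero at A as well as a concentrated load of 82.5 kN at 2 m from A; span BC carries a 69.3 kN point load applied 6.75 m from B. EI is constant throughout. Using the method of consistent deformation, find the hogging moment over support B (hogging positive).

Take M_B as the redundant. Released structure: two simple spans AB and BC with a hinge at B.
Rotations at B on the released spans (each span's end-slope, ×1/EI):
  span AB: triangular load, peak 38.5: w₀L³/(45EI) = 1478/EI
  span AB: point load 82.5 at a = 2: Pab(L + a)/(6LEI) = 320.8/EI
  span BC: point load 69.3 at a = 6.75: Pab(L + b)/(6LEI) = 219.3/EI
  relative rotation θ_0 = (1799 + 219.3)/EI = 2019/EI
A unit hogging moment at B produces rotation L₁/(3EI) + L₂/(3EI) = 7/EI.
Slope continuity at B: θ_0 = M_B·7/EI, so M_B = 2019/7 = 288.4 kN·m (hogging).

M_B = 288.4 kN·m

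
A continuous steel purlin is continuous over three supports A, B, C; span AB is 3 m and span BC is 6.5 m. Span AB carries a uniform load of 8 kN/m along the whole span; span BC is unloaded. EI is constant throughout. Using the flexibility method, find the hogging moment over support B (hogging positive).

M_B = 2.842 kN·m

Insert a hinge at B; M_B is the redundant, and each span becomes simply supported.
Discontinuity in slope at B on the released structure — sum the simple-span end rotations:
  span AB: UDL 8: wL³/(24EI) = 9/EI
  relative rotation θ_0 = (9 + 0)/EI = 9/EI
A unit hogging moment at B produces rotation L₁/(3EI) + L₂/(3EI) = 3.167/EI.
Compatibility: M_B·(L₁+L₂)/(3EI) = θ_0, giving M_B = 2.842 kN·m (hogging).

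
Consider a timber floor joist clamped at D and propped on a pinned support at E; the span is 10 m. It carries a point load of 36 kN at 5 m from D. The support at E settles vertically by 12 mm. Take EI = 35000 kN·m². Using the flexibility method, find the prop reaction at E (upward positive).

R_E = 9.99 kN

Remove the prop at E; the released (primary) structure is a cantilever built in at D.
Deflection at E on the released cantilever, summing each load's contribution:
  point load 36 at a = 5: Pa²(3L − a)/(6EI) = 3750/EI
Flexibility coefficient — unit upward force at E: δ_{EE} = L³/(3EI) = 333.3/EI.
With EI = 35000 kN·m²: δ_0 = 0.10714 m and δ_{EE} = 0.009524 m/kN.
Compatibility — the beam at E must follow the support down by 0.012 m: δ_0 − R_E·δ_{EE} = 0.012, so R_E = (0.10714 − 0.012)/0.009524 = 9.99 kN.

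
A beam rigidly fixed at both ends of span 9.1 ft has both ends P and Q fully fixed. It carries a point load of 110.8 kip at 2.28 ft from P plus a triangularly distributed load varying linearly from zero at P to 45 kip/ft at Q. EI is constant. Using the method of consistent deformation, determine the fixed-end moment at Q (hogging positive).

Take the two fixed-end moments M_P, M_Q as redundants; the released structure is the simple span PQ.
On the primary (simply-supported) span, the end slopes from the loading are:
  at P: point load 110.8 at a = 2.28: Pab(L + b)/(6LEI) = 502.4/EI
  at Q: point load 110.8 at a = 2.28: Pab(L + a)/(6LEI) = 359.1/EI
  at P: triangular load, peak 45: 7w₀L³/(360EI) = 659.4/EI
  at Q: triangular load, peak 45: w₀L³/(45EI) = 753.6/EI
  θ_P0 = 1162/EI,  θ_Q0 = 1113/EI
Flexibility coefficients: a unit moment at one end gives L/(3EI) there and L/(6EI) at the far end, so f₁₁ = f₂₂ = 3.033/EI and f₁₂ = f₂₁ = 1.517/EI.
Compatibility — zero rotation at each built-in end:
  3.033 M_P + 1.517 M_Q = 1162
  1.517 M_P + 3.033 M_Q = 1113
Solving the pair gives M_P = 266.1 kip·ft and M_Q = 233.8 kip·ft (hogging).

M_Q = 233.8 kip·ft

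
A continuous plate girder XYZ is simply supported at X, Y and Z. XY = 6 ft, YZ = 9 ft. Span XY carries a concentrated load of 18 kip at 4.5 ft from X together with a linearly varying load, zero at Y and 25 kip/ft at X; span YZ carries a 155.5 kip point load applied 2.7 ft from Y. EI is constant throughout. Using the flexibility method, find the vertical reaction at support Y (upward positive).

R_Y = 196.8 kip

Insert a hinge at Y; M_Y is the redundant, and each span becomes simply supported.
End slopes at the hinge Y, treating each span as simply supported:
  span XY: point load 18 at a = 4.5: Pab(L + a)/(6LEI) = 35.44/EI
  span XY: triangular load, peak 25: 7w₀L³/(360EI) = 105/EI
  span YZ: point load 155.5 at a = 2.7: Pab(L + b)/(6LEI) = 749.4/EI
  relative rotation θ_0 = (140.4 + 749.4)/EI = 889.9/EI
A unit hogging moment at Y produces rotation L₁/(3EI) + L₂/(3EI) = 5/EI.
Compatibility: M_Y·(L₁+L₂)/(3EI) = θ_0, giving M_Y = 178 kip·ft (hogging).
Span XY, ΣM about X with M_Y applied at Y: R_Y^{XY}·6 = 231 + 178, so R_Y^{XY} = 68.16 kip and R_X = 93 − 68.16 = 24.84 kip.
Span YZ, ΣM about Z: R_Y^{YZ}·9 = 979.6 + 178, so R_Y^{YZ} = 128.6 kip and R_Z = 155.5 − 128.6 = 26.88 kip.
R_Y = 68.16 + 128.6 = 196.8 kip.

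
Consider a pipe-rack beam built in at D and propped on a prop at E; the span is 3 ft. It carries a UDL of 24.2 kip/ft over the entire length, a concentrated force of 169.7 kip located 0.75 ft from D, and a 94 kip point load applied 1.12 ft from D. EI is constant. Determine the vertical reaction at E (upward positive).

R_E = 59.02 kip

Remove the prop at E; the released (primary) structure is a cantilever built in at D.
Deflection at E on the released cantilever, summing each load's contribution:
  UDL 24.2: wL⁴/(8EI) = 245/EI
  point load 169.7 at a = 0.75: Pa²(3L − a)/(6EI) = 131.3/EI
  point load 94 at a = 1.12: Pa²(3L − a)/(6EI) = 154.9/EI
  δ_0 = 531.1/EI
Tip deflection under a unit load at E: L³/(3EI) = 9/EI.
Compatibility at E: δ_0 − R_E·δ_{EE} = 0, so R_E = 531.1/9 = 59.02 kip.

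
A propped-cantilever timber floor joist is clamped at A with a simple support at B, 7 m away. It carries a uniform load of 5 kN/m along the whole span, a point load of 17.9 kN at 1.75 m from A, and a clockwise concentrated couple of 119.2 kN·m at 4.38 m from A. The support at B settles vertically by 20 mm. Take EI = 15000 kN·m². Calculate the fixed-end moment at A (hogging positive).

Release the roller at B. Primary structure: cantilever fixed at A.
Downward deflection at the released point B due to the loads:
  UDL 5: wL⁴/(8EI) = 1501/EI
  point load 17.9 at a = 1.75: Pa²(3L − a)/(6EI) = 175.9/EI
  clockwise couple 119.2 at a = 4.38: M₀a(2L − a)/(2EI) = 2511/EI
  δ_0 = 4188/EI
Flexibility coefficient — unit upward force at B: δ_{BB} = L³/(3EI) = 114.3/EI.
With EI = 15000 kN·m²: δ_0 = 0.27919 m and δ_{BB} = 0.007622 m/kN.
Compatibility — the beam at B must follow the support down by 0.02 m: δ_0 − R_B·δ_{BB} = 0.02, so R_B = (0.27919 − 0.02)/0.007622 = 34 kN.
Moment equilibrium about A: M_A = Σ(load moments about A) − R_B·L = 273 − 34×7 = 35 kN·m.

M_A = 35 kN·m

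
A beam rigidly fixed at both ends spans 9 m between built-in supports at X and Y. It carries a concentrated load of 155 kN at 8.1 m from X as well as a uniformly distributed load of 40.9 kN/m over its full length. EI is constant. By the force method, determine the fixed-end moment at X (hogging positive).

Take the two fixed-end moments M_X, M_Y as redundants; the released structure is the simple span XY.
Simple-span end rotations at X and Y under the given loads:
  at X: point load 155 at a = 8.1: Pab(L + b)/(6LEI) = 207.2/EI
  at Y: point load 155 at a = 8.1: Pab(L + a)/(6LEI) = 357.8/EI
  at X: UDL 40.9: wL³/(24EI) = 1242/EI
  at Y: UDL 40.9: wL³/(24EI) = 1242/EI
  θ_X0 = 1449/EI,  θ_Y0 = 1600/EI
Flexibility coefficients: a unit moment at one end gives L/(3EI) there and L/(6EI) at the far end, so f₁₁ = f₂₂ = 3/EI and f₁₂ = f₂₁ = 1.5/EI.
Compatibility — zero rotation at each built-in end:
  3 M_X + 1.5 M_Y = 1449
  1.5 M_X + 3 M_Y = 1600
Solving the pair gives M_X = 288.6 kN·m and M_Y = 389.1 kN·m (hogging).

M_X = 288.6 kN·m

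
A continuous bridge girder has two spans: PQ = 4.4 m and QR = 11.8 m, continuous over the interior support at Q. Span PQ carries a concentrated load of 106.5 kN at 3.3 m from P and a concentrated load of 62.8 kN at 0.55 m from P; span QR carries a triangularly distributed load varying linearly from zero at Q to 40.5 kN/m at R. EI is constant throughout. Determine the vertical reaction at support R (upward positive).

R_R = 136.8 kN

Release continuity at Q by inserting a hinge; the redundant is the internal moment M_Q. The primary structure is two simply-supported spans PQ and QR.
End slopes at the hinge Q, treating each span as simply supported:
  span PQ: point load 106.5 at a = 3.3: Pab(L + a)/(6LEI) = 112.8/EI
  span PQ: point load 62.8 at a = 0.55: Pab(L + a)/(6LEI) = 24.93/EI
  span QR: triangular load, peak 40.5: 7w₀L³/(360EI) = 1294/EI
  relative rotation θ_0 = (137.7 + 1294)/EI = 1432/EI
A unit hogging moment at Q produces rotation L₁/(3EI) + L₂/(3EI) = 5.4/EI.
Compatibility: M_Q·(L₁+L₂)/(3EI) = θ_0, giving M_Q = 265.1 kN·m (hogging).
Span QR, ΣM about R: R_Q^{QR}·11.8 = 939.9 + 265.1, so R_Q^{QR} = 102.1 kN and R_R = 238.9 − 102.1 = 136.8 kN.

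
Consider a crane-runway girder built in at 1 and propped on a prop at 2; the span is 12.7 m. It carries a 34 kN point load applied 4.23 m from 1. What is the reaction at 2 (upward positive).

Take the reaction at 2 as the redundant and release it; the primary structure is a cantilever fixed at 1.
Free-end deflection of the primary structure under the applied loading (downward +):
  point load 34 at a = 4.23: Pa²(3L − a)/(6EI) = 3434/EI
Flexibility coefficient — unit upward force at 2: δ_{22} = L³/(3EI) = 682.8/EI.
The prop prevents deflection at 2: R_2 = δ_0/δ_{22} = 3434/682.8 = 5.03 kN.

R_2 = 5.03 kN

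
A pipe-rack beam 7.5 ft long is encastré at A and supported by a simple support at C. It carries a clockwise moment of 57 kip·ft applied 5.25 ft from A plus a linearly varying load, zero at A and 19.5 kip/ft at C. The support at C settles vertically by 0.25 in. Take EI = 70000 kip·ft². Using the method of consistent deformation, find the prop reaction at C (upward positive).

Release the roller at C. Primary structure: cantilever fixed at A.
Primary-structure tip deflection at C by superposition:
  clockwise couple 57 at a = 5.25: M₀a(2L − a)/(2EI) = 1459/EI
  triangular load, peak 19.5 at the free end: 11w₀L⁴/(120EI) = 5656/EI
  δ_0 = 7115/EI
Flexibility coefficient — unit upward force at C: δ_{CC} = L³/(3EI) = 140.6/EI.
With EI = 70000 kip·ft²: δ_0 = 0.10164 ft and δ_{CC} = 0.002009 ft/kip.
Compatibility — the beam at C must follow the support down by 0.02083 ft: δ_0 − R_C·δ_{CC} = 0.02083, so R_C = (0.10164 − 0.02083)/0.002009 = 40.22 kip.

R_C = 40.22 kip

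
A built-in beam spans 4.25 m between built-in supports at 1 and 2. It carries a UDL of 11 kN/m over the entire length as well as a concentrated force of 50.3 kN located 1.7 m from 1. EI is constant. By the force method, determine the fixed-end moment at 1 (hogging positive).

Take the two fixed-end moments M_1, M_2 as redundants; the released structure is the simple span 12.
End rotations of the released simple span under the applied load (×1/EI):
  at 1: UDL 11: wL³/(24EI) = 35.18/EI
  at 2: UDL 11: wL³/(24EI) = 35.18/EI
  at 1: point load 50.3 at a = 1.7: Pab(L + b)/(6LEI) = 58.15/EI
  at 2: point load 50.3 at a = 1.7: Pab(L + a)/(6LEI) = 50.88/EI
  θ_10 = 93.33/EI,  θ_20 = 86.06/EI
Flexibility coefficients: a unit moment at one end gives L/(3EI) there and L/(6EI) at the far end, so f₁₁ = f₂₂ = 1.417/EI and f₁₂ = f₂₁ = 0.7083/EI.
Compatibility — zero rotation at each built-in end:
  1.417 M_1 + 0.7083 M_2 = 93.33
  0.7083 M_1 + 1.417 M_2 = 86.06
Solving the pair gives M_1 = 47.34 kN·m and M_2 = 37.08 kN·m (hogging).

M_1 = 47.34 kN·m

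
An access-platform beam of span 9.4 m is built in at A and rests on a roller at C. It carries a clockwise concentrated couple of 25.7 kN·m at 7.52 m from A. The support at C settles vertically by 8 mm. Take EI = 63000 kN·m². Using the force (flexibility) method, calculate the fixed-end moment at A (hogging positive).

M_A = 5.804 kN·m

Remove the prop at C; the released (primary) structure is a cantilever built in at A.
Primary-structure tip deflection at C by superposition:
  clockwise couple 25.7 at a = 7.52: M₀a(2L − a)/(2EI) = 1090/EI
Flexibility coefficient — unit upward force at C: δ_{CC} = L³/(3EI) = 276.9/EI.
With EI = 63000 kN·m²: δ_0 = 0.017302 m and δ_{CC} = 0.004395 m/kN.
Compatibility — the beam at C must follow the support down by 0.008 m: δ_0 − R_C·δ_{CC} = 0.008, so R_C = (0.017302 − 0.008)/0.004395 = 2.117 kN.
Moment equilibrium about A: M_A = Σ(load moments about A) − R_C·L = 25.7 − 2.117×9.4 = 5.804 kN·m.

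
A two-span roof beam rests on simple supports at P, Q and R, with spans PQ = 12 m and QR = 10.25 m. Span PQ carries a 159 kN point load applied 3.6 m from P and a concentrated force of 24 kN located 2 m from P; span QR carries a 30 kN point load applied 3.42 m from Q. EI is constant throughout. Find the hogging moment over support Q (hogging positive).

Release continuity at Q by inserting a hinge; the redundant is the internal moment M_Q. The primary structure is two simply-supported spans PQ and QR.
Rotations at Q on the released spans (each span's end-slope, ×1/EI):
  span PQ: point load 159 at a = 3.6: Pab(L + a)/(6LEI) = 1042/EI
  span PQ: point load 24 at a = 2: Pab(L + a)/(6LEI) = 93.33/EI
  span QR: point load 30 at a = 3.42: Pab(L + b)/(6LEI) = 194.6/EI
  relative rotation θ_0 = (1135 + 194.6)/EI = 1330/EI
A unit hogging moment at Q produces rotation L₁/(3EI) + L₂/(3EI) = 7.417/EI.
Compatibility: M_Q·(L₁+L₂)/(3EI) = θ_0, giving M_Q = 179.3 kN·m (hogging).

M_Q = 179.3 kN·m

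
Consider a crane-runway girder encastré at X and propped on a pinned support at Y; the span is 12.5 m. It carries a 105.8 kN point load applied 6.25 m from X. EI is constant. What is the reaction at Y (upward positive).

Release the roller at Y. Primary structure: cantilever fixed at X.
Free-end deflection of the primary structure under the applied loading (downward +):
  point load 105.8 at a = 6.25: Pa²(3L − a)/(6EI) = 21525/EI
Flexibility coefficient — unit upward force at Y: δ_{YY} = L³/(3EI) = 651/EI.
Compatibility at Y: δ_0 − R_Y·δ_{YY} = 0, so R_Y = 21525/651 = 33.06 kN.

R_Y = 33.06 kN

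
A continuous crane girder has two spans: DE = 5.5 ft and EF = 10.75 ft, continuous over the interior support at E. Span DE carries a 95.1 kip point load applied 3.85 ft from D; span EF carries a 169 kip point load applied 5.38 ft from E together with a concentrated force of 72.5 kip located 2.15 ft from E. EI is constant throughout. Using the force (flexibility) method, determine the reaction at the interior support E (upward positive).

R_E = 300 kip

Take M_E as the redundant. Released structure: two simple spans DE and EF with a hinge at E.
Discontinuity in slope at E on the released structure — sum the simple-span end rotations:
  span DE: point load 95.1 at a = 3.85: Pab(L + a)/(6LEI) = 171.2/EI
  span EF: point load 169 at a = 5.38: Pab(L + b)/(6LEI) = 1220/EI
  span EF: point load 72.5 at a = 2.15: Pab(L + b)/(6LEI) = 402.2/EI
  relative rotation θ_0 = (171.2 + 1622)/EI = 1794/EI
A unit hogging moment at E produces rotation L₁/(3EI) + L₂/(3EI) = 5.417/EI.
Compatibility: M_E·(L₁+L₂)/(3EI) = θ_0, giving M_E = 331.1 kip·ft (hogging).
Span DE, ΣM about D with M_E applied at E: R_E^{DE}·5.5 = 366.1 + 331.1, so R_E^{DE} = 126.8 kip and R_D = 95.1 − 126.8 = -31.67 kip.
Span EF, ΣM about F: R_E^{EF}·10.75 = 1531 + 331.1, so R_E^{EF} = 173.2 kip and R_F = 241.5 − 173.2 = 68.28 kip.
R_E = 126.8 + 173.2 = 300 kip.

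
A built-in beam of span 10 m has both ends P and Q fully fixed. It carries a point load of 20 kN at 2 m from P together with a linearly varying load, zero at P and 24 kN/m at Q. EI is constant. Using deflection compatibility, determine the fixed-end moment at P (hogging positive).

M_P = 105.6 kN·m

Release both end moments; the primary structure is a simply-supported span PQ with redundants M_P and M_Q.
Simple-span end rotations at P and Q under the given loads:
  at P: point load 20 at a = 2: Pab(L + b)/(6LEI) = 96/EI
  at Q: point load 20 at a = 2: Pab(L + a)/(6LEI) = 64/EI
  at P: triangular load, peak 24: 7w₀L³/(360EI) = 466.7/EI
  at Q: triangular load, peak 24: w₀L³/(45EI) = 533.3/EI
  θ_P0 = 562.7/EI,  θ_Q0 = 597.3/EI
Flexibility coefficients: a unit moment at one end gives L/(3EI) there and L/(6EI) at the far end, so f₁₁ = f₂₂ = 3.333/EI and f₁₂ = f₂₁ = 1.667/EI.
Compatibility — zero rotation at each built-in end:
  3.333 M_P + 1.667 M_Q = 562.7
  1.667 M_P + 3.333 M_Q = 597.3
Solving the pair gives M_P = 105.6 kN·m and M_Q = 126.4 kN·m (hogging).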